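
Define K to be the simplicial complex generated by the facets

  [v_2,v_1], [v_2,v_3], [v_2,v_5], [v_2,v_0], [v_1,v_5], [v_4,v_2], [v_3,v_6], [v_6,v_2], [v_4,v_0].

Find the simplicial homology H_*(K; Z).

Take the total order v_0 < v_1 < v_2 < v_3 < v_4 < v_5 < v_6 on the vertex set. Then K (dimension 1) consists of the simplices:

  0-simplices (7): [v_0], [v_1], [v_2], [v_3], [v_4], [v_5], [v_6]
  1-simplices (9): [v_0,v_2], [v_0,v_4], [v_1,v_2], [v_1,v_5], [v_2,v_3], [v_2,v_4], [v_2,v_5], [v_2,v_6], [v_3,v_6]

so the chain groups are C_0 ≅ Z^7, C_1 ≅ Z^9.

∂_1: C_1 → C_0 maps an edge to its endpoints' difference, ∂[p,q] = q − p. For instance
  ∂[v_2,v_6] = [v_6] − [v_2].
This gives a 7×9 integer matrix of rank 6; reducing to Smith normal form yields diagonal entries (1,1,1,1,1,1).

Reading off H_k = ker ∂_k / im ∂_{k+1}:

  H_0: rank C_0 − rank ∂_1 = 7 − 6 = 1, and the invariant factors of ∂_1 are all 1, so H_0 = Z.
  H_1: rank ker ∂_1 − rank ∂_2 = (9 − 6) − 0 = 3, and there is no ∂_2, so H_1 = Z^3.

H_0 = Z,  H_1 = Z^3.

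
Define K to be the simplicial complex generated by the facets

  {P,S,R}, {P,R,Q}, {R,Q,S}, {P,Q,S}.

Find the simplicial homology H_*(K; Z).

H_0 = Z,  H_1 = 0,  H_2 = Z.

Take the total order P < Q < R < S on the vertex set. Then K (dimension 2) consists of the simplices:

  0-simplices (4): P, Q, R, S
  1-simplices (6): PQ, PR, PS, QR, QS, RS
  2-simplices (4): PQR, PQS, PRS, QRS

so the chain groups are C_0 ≅ Z^4, C_1 ≅ Z^6, C_2 ≅ Z^4.

The boundary map ∂_1: C_1 → C_0 sends each edge [p,q] (with p < q) to q − p.
As a 4×6 matrix over Z this has rank 3, with invariant factors (1,1,1).

Boundary ∂_2: C_2 → C_1 maps a triangle to the signed sum of its edges. For instance
  ∂PQR = QR − PR + PQ,
  ∂PQS = QS − PS + PQ.
The 6×4 boundary matrix has rank 3 and Smith normal form diag(1,1,1).

From H_k ≅ ker(∂_k) / im(∂_{k+1}) we obtain:

  H_0: rank C_0 − rank ∂_1 = 4 − 3 = 1, and the invariant factors of ∂_1 are all 1, so H_0 = Z.
  H_1: rank ker ∂_1 − rank ∂_2 = (6 − 3) − 3 = 0, and the invariant factors of ∂_2 are all 1, so H_1 = 0.
  H_2: rank ker ∂_2 − rank ∂_3 = (4 − 3) − 0 = 1, and there is no ∂_3, so H_2 = Z.

(K is a triangulation of the 2-sphere S^2.)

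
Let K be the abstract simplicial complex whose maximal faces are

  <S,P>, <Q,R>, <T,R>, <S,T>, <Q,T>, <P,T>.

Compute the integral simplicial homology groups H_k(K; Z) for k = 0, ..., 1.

K has 5 vertices, 6 edges.
rank ∂_0 = 0, rank ∂_1 = 4 ⇒ b_0 = 5 − 0 − 4 = 1; all invariant factors of ∂_1 are 1 so no torsion. So H_0 = Z.
rank ∂_1 = 4, rank ∂_2 = 0 ⇒ b_1 = 6 − 4 − 0 = 2. So H_1 = Z^2.

H_0 = Z,  H_1 = Z^2.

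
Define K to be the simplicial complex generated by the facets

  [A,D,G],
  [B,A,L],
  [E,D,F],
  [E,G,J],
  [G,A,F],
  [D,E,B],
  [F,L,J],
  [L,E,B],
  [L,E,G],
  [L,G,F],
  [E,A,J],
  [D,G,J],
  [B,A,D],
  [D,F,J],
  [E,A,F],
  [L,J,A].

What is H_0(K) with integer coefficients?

Order the vertices as A < B < D < E < F < G < J < L. Listing each simplex with vertices in this order, K has dimension 2 with simplices:

  0-simplices (8): A, B, D, E, F, G, J, L
  1-simplices (24): AB, AD, AE, AF, AG, AJ, AL, BD, BE, BL, DE, DF, DG, DJ, EF, EG, EJ, EL, FG, FJ, FL, GJ, GL, JL
  2-simplices (16): ABD, ABL, ADG, AEF, AEJ, AFG, AJL, BDE, BEL, DEF, DFJ, DGJ, EGJ, EGL, FGL, FJL

so the chain groups are C_0 ≅ Z^8, C_1 ≅ Z^24, C_2 ≅ Z^16.

∂_1: C_1 → C_0 maps an edge to its endpoints' difference, ∂[p,q] = q − p.
This gives a 8×24 integer matrix of rank 7; reducing to Smith normal form yields diagonal entries (1,1,1,1,1,1,1).

The boundary map ∂_2: C_2 → C_1 acts by ∂[p,q,r] = [q,r] − [p,r] + [p,q]. For instance
  ∂ADG = DG − AG + AD,
  ∂AJL = JL − AL + AJ.
As a 24×16 matrix over Z this has rank 15, with invariant factors (1,1,1,1,1,1,1,1,1,1,1,1,1,1,1).

Computing H_k = (kernel of ∂_k) / (image of ∂_{k+1}):

  H_0: rank C_0 − rank ∂_1 = 8 − 7 = 1, and the invariant factors of ∂_1 are all 1, so H_0 ≅ Z.

(K is a triangulation of the torus T^2.)

H_0 ≅ Z.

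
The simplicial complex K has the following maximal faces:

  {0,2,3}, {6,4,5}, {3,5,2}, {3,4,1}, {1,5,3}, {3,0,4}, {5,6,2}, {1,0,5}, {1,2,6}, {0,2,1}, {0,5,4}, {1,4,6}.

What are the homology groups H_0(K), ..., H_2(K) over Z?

Order the vertices as 0 < 1 < 2 < 3 < 4 < 5 < 6. Listing each simplex with vertices in this order, K has dimension 2 with simplices:

  0-simplices (7): [0], [1], [2], [3], [4], [5], [6]
  1-simplices (18): [0,1], [0,2], [0,3], [0,4], [0,5], [1,2], [1,3], [1,4], [1,5], [1,6], [2,3], [2,5], [2,6], [3,4], [3,5], [4,5], [4,6], [5,6]
  2-simplices (12): [0,1,2], [0,1,5], [0,2,3], [0,3,4], [0,4,5], [1,2,6], [1,3,4], [1,3,5], [1,4,6], [2,3,5], [2,5,6], [4,5,6]

Hence C_0 ≅ Z^7, C_1 ≅ Z^18, C_2 ≅ Z^12.

Boundary ∂_1: C_1 → C_0 is given by ∂[p,q] = [q] − [p]. For instance
  ∂[1,3] = [3] − [1].
The 7×18 boundary matrix has rank 6 and Smith normal form diag(1,1,1,1,1,1).

The boundary map ∂_2: C_2 → C_1 sends each 2-simplex [p,q,r] to [q,r] − [p,r] + [p,q]. For instance
  ∂[1,3,4] = [3,4] − [1,4] + [1,3],
  ∂[0,1,5] = [1,5] − [0,5] + [0,1].
The 18×12 boundary matrix has rank 12 and Smith normal form diag(1,1,1,1,1,1,1,1,1,1,1,2).

Computing H_k = (kernel of ∂_k) / (image of ∂_{k+1}):

  H_0: rank C_0 − rank ∂_1 = 7 − 6 = 1, and the invariant factors of ∂_1 are all 1, so H_0 ≅ Z.
  H_1: rank ker ∂_1 − rank ∂_2 = (18 − 6) − 12 = 0, and ∂_2 has invariant factor 2 > 1, so H_1 ≅ Z/2.
  H_2: rank ker ∂_2 − rank ∂_3 = (12 − 12) − 0 = 0, and there is no ∂_3, so H_2 ≅ 0.

H_0 ≅ Z,  H_1 ≅ Z/2,  H_2 = 0.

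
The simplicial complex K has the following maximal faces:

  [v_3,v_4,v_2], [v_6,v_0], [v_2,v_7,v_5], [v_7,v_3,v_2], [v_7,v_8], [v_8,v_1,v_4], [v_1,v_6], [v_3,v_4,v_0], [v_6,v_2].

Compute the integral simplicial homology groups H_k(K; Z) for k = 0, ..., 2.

H_0 ≅ Z,  H_1 ≅ Z^3,  H_2 = 0.

Fix the vertex order v_0 < v_1 < v_2 < v_3 < v_4 < v_5 < v_6 < v_7 < v_8 and write every simplex with vertices in increasing order. Then dim K = 2 and the simplices of K are:

  0-simplices (9): [v_0], [v_1], [v_2], [v_3], [v_4], [v_5], [v_6], [v_7], [v_8]
  1-simplices (16): (16 of them)
  2-simplices (5): [v_0,v_3,v_4], [v_1,v_4,v_8], [v_2,v_3,v_4], [v_2,v_3,v_7], [v_2,v_5,v_7]

Hence C_0 ≅ Z^9, C_1 ≅ Z^16, C_2 ≅ Z^5.

Boundary ∂_1: C_1 → C_0 maps an edge to its endpoints' difference, ∂[p,q] = q − p. For instance
  ∂[v_0,v_6] = [v_6] − [v_0].
The resulting 9×16 matrix has rank 8, and its Smith normal form has invariant factors (1,1,1,1,1,1,1,1).

Boundary ∂_2: C_2 → C_1 acts by ∂[p,q,r] = [q,r] − [p,r] + [p,q]. For instance
  ∂[v_0,v_3,v_4] = [v_3,v_4] − [v_0,v_4] + [v_0,v_3],
  ∂[v_1,v_4,v_8] = [v_4,v_8] − [v_1,v_8] + [v_1,v_4].
The 16×5 boundary matrix has rank 5 and Smith normal form diag(1,1,1,1,1).

Reading off H_k = ker ∂_k / im ∂_{k+1}:

  H_0: rank C_0 − rank ∂_1 = 9 − 8 = 1, and the invariant factors of ∂_1 are all 1, so H_0 ≅ Z.
  H_1: rank ker ∂_1 − rank ∂_2 = (16 − 8) − 5 = 3, and the invariant factors of ∂_2 are all 1, so H_1 ≅ Z^3.
  H_2: rank ker ∂_2 − rank ∂_3 = (5 − 5) − 0 = 0, and there is no ∂_3, so H_2 ≅ 0.

As a check, the Euler characteristic is 9 − 16 + 5 = -2, which agrees with 1 − 3 + 0 = -2.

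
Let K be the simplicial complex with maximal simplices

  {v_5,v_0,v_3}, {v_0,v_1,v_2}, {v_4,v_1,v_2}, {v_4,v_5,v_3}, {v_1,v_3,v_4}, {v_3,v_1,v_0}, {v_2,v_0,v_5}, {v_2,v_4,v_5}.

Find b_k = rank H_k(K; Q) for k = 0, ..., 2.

b_0 = 1, b_1 = 0, b_2 = 1.

We work with the vertex ordering v_0 < v_1 < v_2 < v_3 < v_4 < v_5. The simplices of K, each written with vertices in increasing order, are:

  0-simplices (6): [v_0], [v_1], [v_2], [v_3], [v_4], [v_5]
  1-simplices (12): [v_0,v_1], [v_0,v_2], [v_0,v_3], [v_0,v_5], [v_1,v_2], [v_1,v_3], [v_1,v_4], [v_2,v_4], [v_2,v_5], [v_3,v_4], [v_3,v_5], [v_4,v_5]
  2-simplices (8): [v_0,v_1,v_2], [v_0,v_1,v_3], [v_0,v_2,v_5], [v_0,v_3,v_5], [v_1,v_2,v_4], [v_1,v_3,v_4], [v_2,v_4,v_5], [v_3,v_4,v_5]

Hence C_0 ≅ Z^6, C_1 ≅ Z^12, C_2 ≅ Z^8.

Boundary ∂_1: C_1 → C_0 is given by ∂[p,q] = [q] − [p].
The resulting 6×12 matrix has rank 5, and its Smith normal form has invariant factors (1,1,1,1,1).

Boundary ∂_2: C_2 → C_1 sends each 2-simplex [p,q,r] to [q,r] − [p,r] + [p,q]. For instance
  ∂[v_0,v_1,v_2] = [v_1,v_2] − [v_0,v_2] + [v_0,v_1],
  ∂[v_1,v_3,v_4] = [v_3,v_4] − [v_1,v_4] + [v_1,v_3].
The resulting 12×8 matrix has rank 7, and its Smith normal form has invariant factors (1,1,1,1,1,1,1).

Reading off H_k = ker ∂_k / im ∂_{k+1}:

  H_0: rank C_0 − rank ∂_1 = 6 − 5 = 1, and the invariant factors of ∂_1 are all 1, so H_0 ≅ Z.
  H_1: rank ker ∂_1 − rank ∂_2 = (12 − 5) − 7 = 0, and the invariant factors of ∂_2 are all 1, so H_1 ≅ 0.
  H_2: rank ker ∂_2 − rank ∂_3 = (8 − 7) − 0 = 1, and there is no ∂_3, so H_2 ≅ Z.

Hence the Betti numbers are b_0 = 1, b_1 = 0, b_2 = 1.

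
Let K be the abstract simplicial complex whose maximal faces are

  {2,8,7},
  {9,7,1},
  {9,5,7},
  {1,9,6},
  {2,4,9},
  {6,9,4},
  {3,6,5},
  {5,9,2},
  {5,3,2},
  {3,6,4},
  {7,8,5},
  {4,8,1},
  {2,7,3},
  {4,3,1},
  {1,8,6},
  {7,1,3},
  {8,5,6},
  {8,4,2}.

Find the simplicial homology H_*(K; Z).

Fix the vertex order 1 < 2 < 3 < 4 < 5 < 6 < 7 < 8 < 9 and write every simplex with vertices in increasing order. Then dim K = 2 and the simplices of K are:

  0-simplices (9): [1], [2], [3], [4], [5], [6], [7], [8], [9]
  1-simplices (27): (27 of them)
  2-simplices (18): [1,3,4], [1,3,7], [1,4,8], [1,6,8], [1,6,9], [1,7,9], [2,3,5], [2,3,7], [2,4,8], [2,4,9], [2,5,9], [2,7,8], [3,4,6], [3,5,6], [4,6,9], [5,6,8], [5,7,8], [5,7,9]

Hence C_0 ≅ Z^9, C_1 ≅ Z^27, C_2 ≅ Z^18.

∂_1: C_1 → C_0 maps an edge to its endpoints' difference, ∂[p,q] = q − p. For instance
  ∂[7,9] = [9] − [7].
As a 9×27 matrix over Z this has rank 8, with invariant factors (1,1,1,1,1,1,1,1).

Boundary ∂_2: C_2 → C_1 maps a triangle to the signed sum of its edges. For instance
  ∂[2,3,5] = [3,5] − [2,5] + [2,3],
  ∂[3,5,6] = [5,6] − [3,6] + [3,5].
The resulting 27×18 matrix has rank 18, and its Smith normal form has invariant factors (1,1,1,1,1,1,1,1,1,1,1,1,1,1,1,1,1,2).

From H_k ≅ ker(∂_k) / im(∂_{k+1}) we obtain:

  H_0: rank C_0 − rank ∂_1 = 9 − 8 = 1, and the invariant factors of ∂_1 are all 1, so H_0 = Z.
  H_1: rank ker ∂_1 − rank ∂_2 = (27 − 8) − 18 = 1, and ∂_2 has invariant factor 2 > 1, so H_1 = Z ⊕ Z/2.
  H_2: rank ker ∂_2 − rank ∂_3 = (18 − 18) − 0 = 0, and there is no ∂_3, so H_2 = 0.

As a check, the Euler characteristic is 9 − 27 + 18 = 0, which agrees with 1 − 1 + 0 = 0.
(K is a triangulation of the Klein bottle.)

H_0 = Z,  H_1 = Z ⊕ Z/2,  H_2 = 0.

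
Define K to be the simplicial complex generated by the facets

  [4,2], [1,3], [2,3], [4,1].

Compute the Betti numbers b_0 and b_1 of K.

b_0 = 1, b_1 = 1.

We work with the vertex ordering 1 < 2 < 3 < 4. The simplices of K, each written with vertices in increasing order, are:

  0-simplices (4): [1], [2], [3], [4]
  1-simplices (4): [1,3], [1,4], [2,3], [2,4]

so the chain groups are C_0 ≅ Z^4, C_1 ≅ Z^4.

∂_1: C_1 → C_0 is given by ∂[p,q] = [q] − [p]. For instance
  ∂[2,3] = [3] − [2].
As a 4×4 matrix over Z this has rank 3, with invariant factors (1,1,1).

Now H_k = ker ∂_k / im ∂_{k+1}, so:

  H_0: rank C_0 − rank ∂_1 = 4 − 3 = 1, and the invariant factors of ∂_1 are all 1, so H_0 ≅ Z.
  H_1: rank ker ∂_1 − rank ∂_2 = (4 − 3) − 0 = 1, and there is no ∂_2, so H_1 ≅ Z.

Hence the Betti numbers are b_0 = 1, b_1 = 1.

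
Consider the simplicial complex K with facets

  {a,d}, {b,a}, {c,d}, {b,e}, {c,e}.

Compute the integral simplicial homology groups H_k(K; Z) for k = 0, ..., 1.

We work with the vertex ordering a < b < c < d < e. The simplices of K, each written with vertices in increasing order, are:

  0-simplices (5): a, b, c, d, e
  1-simplices (5): ab, ad, be, cd, ce

Hence C_0 ≅ Z^5, C_1 ≅ Z^5.

The boundary map ∂_1: C_1 → C_0 maps an edge to its endpoints' difference, ∂[p,q] = q − p. For instance
  ∂ad = d − a.
The resulting 5×5 matrix has rank 4, and its Smith normal form has invariant factors (1,1,1,1).

Now H_k = ker ∂_k / im ∂_{k+1}, so:

  H_0: rank C_0 − rank ∂_1 = 5 − 4 = 1, and the invariant factors of ∂_1 are all 1, so H_0 ≅ Z.
  H_1: rank ker ∂_1 − rank ∂_2 = (5 − 4) − 0 = 1, and there is no ∂_2, so H_1 ≅ Z.

H_0 ≅ Z,  H_1 ≅ Z.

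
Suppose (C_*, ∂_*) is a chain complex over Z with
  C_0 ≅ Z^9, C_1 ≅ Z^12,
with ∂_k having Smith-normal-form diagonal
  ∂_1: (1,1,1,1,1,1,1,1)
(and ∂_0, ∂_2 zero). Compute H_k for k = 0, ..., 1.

H_0: b_0 = 9 − 0 − 8 = 1; torsion from ∂_1 factors > 1: none. So H_0 ≅ Z.
H_1: b_1 = 12 − 8 − 0 = 4; torsion from ∂_2 factors > 1: none. So H_1 ≅ Z^4.

H_0 ≅ Z,  H_1 ≅ Z^4.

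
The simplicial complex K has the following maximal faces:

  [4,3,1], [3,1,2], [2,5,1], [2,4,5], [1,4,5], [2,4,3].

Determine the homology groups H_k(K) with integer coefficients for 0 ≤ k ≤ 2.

H_0 = Z,  H_1 = 0,  H_2 = Z.

K has 5 vertices, 9 edges, 6 triangles.
rank ∂_0 = 0, rank ∂_1 = 4 ⇒ b_0 = 5 − 0 − 4 = 1; all invariant factors of ∂_1 are 1 so no torsion. So H_0 = Z.
rank ∂_1 = 4, rank ∂_2 = 5 ⇒ b_1 = 9 − 4 − 5 = 0; all invariant factors of ∂_2 are 1 so no torsion. So H_1 = 0.
rank ∂_2 = 5, rank ∂_3 = 0 ⇒ b_2 = 6 − 5 − 0 = 1. So H_2 = Z.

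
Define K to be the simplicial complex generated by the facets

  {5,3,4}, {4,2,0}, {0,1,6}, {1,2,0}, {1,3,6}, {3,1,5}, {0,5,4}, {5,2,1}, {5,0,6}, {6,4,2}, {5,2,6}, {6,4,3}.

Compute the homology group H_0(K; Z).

Take the total order 0 < 1 < 2 < 3 < 4 < 5 < 6 on the vertex set. Then K (dimension 2) consists of the simplices:

  0-simplices (7): [0], [1], [2], [3], [4], [5], [6]
  1-simplices (18): [0,1], [0,2], [0,4], [0,5], [0,6], [1,2], [1,3], [1,5], [1,6], [2,4], [2,5], [2,6], [3,4], [3,5], [3,6], [4,5], [4,6], [5,6]
  2-simplices (12): [0,1,2], [0,1,6], [0,2,4], [0,4,5], [0,5,6], [1,2,5], [1,3,5], [1,3,6], [2,4,6], [2,5,6], [3,4,5], [3,4,6]

so the chain groups are C_0 ≅ Z^7, C_1 ≅ Z^18, C_2 ≅ Z^12.

Boundary ∂_1: C_1 → C_0 sends each edge [p,q] (with p < q) to q − p.
As a 7×18 matrix over Z this has rank 6, with invariant factors (1,1,1,1,1,1).

Boundary ∂_2: C_2 → C_1 acts by ∂[p,q,r] = [q,r] − [p,r] + [p,q]. For instance
  ∂[0,1,2] = [1,2] − [0,2] + [0,1],
  ∂[0,5,6] = [5,6] − [0,6] + [0,5].
The 18×12 boundary matrix has rank 12 and Smith normal form diag(1,1,1,1,1,1,1,1,1,1,1,2).

From H_k ≅ ker(∂_k) / im(∂_{k+1}) we obtain:

  H_0: rank C_0 − rank ∂_1 = 7 − 6 = 1, and the invariant factors of ∂_1 are all 1, so H_0 ≅ Z.

(K is a triangulation of the real projective plane RP^2.)

H_0 = Z.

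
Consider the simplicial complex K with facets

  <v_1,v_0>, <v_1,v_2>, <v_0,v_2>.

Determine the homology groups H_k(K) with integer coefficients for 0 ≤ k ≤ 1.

Take the total order v_0 < v_1 < v_2 on the vertex set. Then K (dimension 1) consists of the simplices:

  0-simplices (3): [v_0], [v_1], [v_2]
  1-simplices (3): [v_0,v_1], [v_0,v_2], [v_1,v_2]

so the chain groups are C_0 ≅ Z^3, C_1 ≅ Z^3.

∂_1: C_1 → C_0 is given by ∂[p,q] = [q] − [p]. For instance
  ∂[v_0,v_2] = [v_2] − [v_0].
The 3×3 boundary matrix has rank 2 and Smith normal form diag(1,1).

Computing H_k = (kernel of ∂_k) / (image of ∂_{k+1}):

  H_0: rank C_0 − rank ∂_1 = 3 − 2 = 1, and the invariant factors of ∂_1 are all 1, so H_0 = Z.
  H_1: rank ker ∂_1 − rank ∂_2 = (3 − 2) − 0 = 1, and there is no ∂_2, so H_1 = Z.

As a check, the Euler characteristic is 3 − 3 = 0, which agrees with 1 − 1 = 0.
(K is a triangulation of the circle S^1.)

H_0 ≅ Z,  H_1 ≅ Z.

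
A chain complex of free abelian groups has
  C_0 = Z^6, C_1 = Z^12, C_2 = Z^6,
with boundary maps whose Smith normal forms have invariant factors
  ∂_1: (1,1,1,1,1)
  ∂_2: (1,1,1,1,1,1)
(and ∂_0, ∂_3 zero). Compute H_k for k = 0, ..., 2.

H_0: b_0 = 6 − 0 − 5 = 1; torsion from ∂_1 factors > 1: none. So H_0 ≅ Z.
H_1: b_1 = 12 − 5 − 6 = 1; torsion from ∂_2 factors > 1: none. So H_1 ≅ Z.
H_2: b_2 = 6 − 6 − 0 = 0; torsion from ∂_3 factors > 1: none. So H_2 ≅ 0.

H_0 ≅ Z,  H_1 ≅ Z,  H_2 = 0.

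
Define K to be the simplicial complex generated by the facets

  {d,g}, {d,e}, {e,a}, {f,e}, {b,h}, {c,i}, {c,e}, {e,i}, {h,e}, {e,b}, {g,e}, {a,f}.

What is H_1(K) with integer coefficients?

Take the total order a < b < c < d < e < f < g < h < i on the vertex set. Then K (dimension 1) consists of the simplices:

  0-simplices (9): a, b, c, d, e, f, g, h, i
  1-simplices (12): ae, af, be, bh, ce, ci, de, dg, ef, eg, eh, ei

so the chain groups are C_0 ≅ Z^9, C_1 ≅ Z^12.

The boundary map ∂_1: C_1 → C_0 sends each edge [p,q] (with p < q) to q − p.
The 9×12 boundary matrix has rank 8 and Smith normal form diag(1,1,1,1,1,1,1,1).

Computing H_k = (kernel of ∂_k) / (image of ∂_{k+1}):

  H_1: rank ker ∂_1 − rank ∂_2 = (12 − 8) − 0 = 4, and there is no ∂_2, so H_1 = Z^4.

H_1 ≅ Z^4.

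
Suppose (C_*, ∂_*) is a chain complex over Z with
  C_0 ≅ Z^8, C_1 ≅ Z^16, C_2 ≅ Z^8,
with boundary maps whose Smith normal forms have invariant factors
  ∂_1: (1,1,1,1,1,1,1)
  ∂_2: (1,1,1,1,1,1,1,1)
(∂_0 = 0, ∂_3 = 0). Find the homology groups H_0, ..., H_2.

H_0 ≅ Z,  H_1 ≅ Z,  H_2 = 0.

H_0: b_0 = 8 − 0 − 7 = 1; torsion from ∂_1 factors > 1: none. So H_0 ≅ Z.
H_1: b_1 = 16 − 7 − 8 = 1; torsion from ∂_2 factors > 1: none. So H_1 ≅ Z.
H_2: b_2 = 8 − 8 − 0 = 0; torsion from ∂_3 factors > 1: none. So H_2 ≅ 0.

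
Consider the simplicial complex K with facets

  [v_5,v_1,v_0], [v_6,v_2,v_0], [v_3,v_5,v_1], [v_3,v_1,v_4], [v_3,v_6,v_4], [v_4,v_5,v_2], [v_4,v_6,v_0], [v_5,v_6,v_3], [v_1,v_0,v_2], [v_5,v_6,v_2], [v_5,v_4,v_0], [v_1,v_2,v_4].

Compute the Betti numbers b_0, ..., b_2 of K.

We work with the vertex ordering v_0 < v_1 < v_2 < v_3 < v_4 < v_5 < v_6. The simplices of K, each written with vertices in increasing order, are:

  0-simplices (7): [v_0], [v_1], [v_2], [v_3], [v_4], [v_5], [v_6]
  1-simplices (18): (18 of them)
  2-simplices (12): (12 of them)

so the chain groups are C_0 ≅ Z^7, C_1 ≅ Z^18, C_2 ≅ Z^12.

The boundary map ∂_1: C_1 → C_0 maps an edge to its endpoints' difference, ∂[p,q] = q − p.
The 7×18 boundary matrix has rank 6 and Smith normal form diag(1,1,1,1,1,1).

Boundary ∂_2: C_2 → C_1 acts by ∂[p,q,r] = [q,r] − [p,r] + [p,q]. For instance
  ∂[v_0,v_2,v_6] = [v_2,v_6] − [v_0,v_6] + [v_0,v_2],
  ∂[v_0,v_4,v_5] = [v_4,v_5] − [v_0,v_5] + [v_0,v_4].
The 18×12 boundary matrix has rank 12 and Smith normal form diag(1,1,1,1,1,1,1,1,1,1,1,2).

Computing H_k = (kernel of ∂_k) / (image of ∂_{k+1}):

  H_0: rank C_0 − rank ∂_1 = 7 − 6 = 1, and the invariant factors of ∂_1 are all 1, so H_0 = Z.
  H_1: rank ker ∂_1 − rank ∂_2 = (18 − 6) − 12 = 0, and ∂_2 has invariant factor 2 > 1, so H_1 = Z/2.
  H_2: rank ker ∂_2 − rank ∂_3 = (12 − 12) − 0 = 0, and there is no ∂_3, so H_2 = 0.

As a check, the Euler characteristic is 7 − 18 + 12 = 1, which agrees with 1 − 0 + 0 = 1.
(K is a triangulation of the real projective plane RP^2.)

Hence the Betti numbers are b_0 = 1, b_1 = 0, b_2 = 0.

b_0 = 1, b_1 = 0, b_2 = 0.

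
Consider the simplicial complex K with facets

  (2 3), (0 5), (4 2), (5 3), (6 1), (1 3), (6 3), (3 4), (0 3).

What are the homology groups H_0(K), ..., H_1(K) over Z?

H_0 ≅ Z,  H_1 ≅ Z^3.

Take the total order 0 < 1 < 2 < 3 < 4 < 5 < 6 on the vertex set. Then K (dimension 1) consists of the simplices:

  0-simplices (7): [0], [1], [2], [3], [4], [5], [6]
  1-simplices (9): [0,3], [0,5], [1,3], [1,6], [2,3], [2,4], [3,4], [3,5], [3,6]

giving chain groups C_0 ≅ Z^7, C_1 ≅ Z^9.

The boundary map ∂_1: C_1 → C_0 is given by ∂[p,q] = [q] − [p]. For instance
  ∂[3,6] = [6] − [3].
As a 7×9 matrix over Z this has rank 6, with invariant factors (1,1,1,1,1,1).

Reading off H_k = ker ∂_k / im ∂_{k+1}:

  H_0: rank C_0 − rank ∂_1 = 7 − 6 = 1, and the invariant factors of ∂_1 are all 1, so H_0 = Z.
  H_1: rank ker ∂_1 − rank ∂_2 = (9 − 6) − 0 = 3, and there is no ∂_2, so H_1 = Z^3.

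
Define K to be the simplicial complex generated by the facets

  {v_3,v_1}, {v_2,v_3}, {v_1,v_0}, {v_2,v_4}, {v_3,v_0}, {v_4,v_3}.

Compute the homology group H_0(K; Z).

H_0 = Z.

Fix the vertex order v_0 < v_1 < v_2 < v_3 < v_4 and write every simplex with vertices in increasing order. Then dim K = 1 and the simplices of K are:

  0-simplices (5): [v_0], [v_1], [v_2], [v_3], [v_4]
  1-simplices (6): [v_0,v_1], [v_0,v_3], [v_1,v_3], [v_2,v_3], [v_2,v_4], [v_3,v_4]

Hence C_0 ≅ Z^5, C_1 ≅ Z^6.

Boundary ∂_1: C_1 → C_0 is given by ∂[p,q] = [q] − [p]. For instance
  ∂[v_2,v_4] = [v_4] − [v_2].
As a 5×6 matrix over Z this has rank 4, with invariant factors (1,1,1,1).

Computing H_k = (kernel of ∂_k) / (image of ∂_{k+1}):

  H_0: rank C_0 − rank ∂_1 = 5 − 4 = 1, and the invariant factors of ∂_1 are all 1, so H_0 ≅ Z.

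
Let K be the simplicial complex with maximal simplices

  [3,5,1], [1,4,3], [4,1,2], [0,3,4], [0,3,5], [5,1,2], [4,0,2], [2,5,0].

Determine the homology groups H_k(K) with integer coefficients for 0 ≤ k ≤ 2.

H_0 = Z,  H_1 = 0,  H_2 = Z.

Take the total order 0 < 1 < 2 < 3 < 4 < 5 on the vertex set. Then K (dimension 2) consists of the simplices:

  0-simplices (6): [0], [1], [2], [3], [4], [5]
  1-simplices (12): [0,2], [0,3], [0,4], [0,5], [1,2], [1,3], [1,4], [1,5], [2,4], [2,5], [3,4], [3,5]
  2-simplices (8): [0,2,4], [0,2,5], [0,3,4], [0,3,5], [1,2,4], [1,2,5], [1,3,4], [1,3,5]

Hence C_0 ≅ Z^6, C_1 ≅ Z^12, C_2 ≅ Z^8.

The boundary map ∂_1: C_1 → C_0 maps an edge to its endpoints' difference, ∂[p,q] = q − p.
The resulting 6×12 matrix has rank 5, and its Smith normal form has invariant factors (1,1,1,1,1).

Boundary ∂_2: C_2 → C_1 maps a triangle to the signed sum of its edges. For instance
  ∂[1,2,5] = [2,5] − [1,5] + [1,2],
  ∂[1,2,4] = [2,4] − [1,4] + [1,2].
This gives a 12×8 integer matrix of rank 7; reducing to Smith normal form yields diagonal entries (1,1,1,1,1,1,1).

From H_k ≅ ker(∂_k) / im(∂_{k+1}) we obtain:

  H_0: rank C_0 − rank ∂_1 = 6 − 5 = 1, and the invariant factors of ∂_1 are all 1, so H_0 ≅ Z.
  H_1: rank ker ∂_1 − rank ∂_2 = (12 − 5) − 7 = 0, and the invariant factors of ∂_2 are all 1, so H_1 ≅ 0.
  H_2: rank ker ∂_2 − rank ∂_3 = (8 − 7) − 0 = 1, and there is no ∂_3, so H_2 ≅ Z.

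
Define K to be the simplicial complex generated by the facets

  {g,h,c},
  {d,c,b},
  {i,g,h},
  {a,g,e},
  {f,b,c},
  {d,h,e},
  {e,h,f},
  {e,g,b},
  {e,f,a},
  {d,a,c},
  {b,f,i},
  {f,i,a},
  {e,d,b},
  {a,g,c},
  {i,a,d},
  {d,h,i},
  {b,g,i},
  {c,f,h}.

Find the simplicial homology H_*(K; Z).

We work with the vertex ordering a < b < c < d < e < f < g < h < i. The simplices of K, each written with vertices in increasing order, are:

  0-simplices (9): a, b, c, d, e, f, g, h, i
  1-simplices (27): ac, ad, ae, af, ag, ai, bc, bd, be, bf, bg, bi, cd, cf, cg, ch, de, dh, di, ef, eg, eh, fh, fi, gh, gi, hi
  2-simplices (18): acd, acg, adi, aef, aeg, afi, bcd, bcf, bde, beg, bfi, bgi, cfh, cgh, deh, dhi, efh, ghi

giving chain groups C_0 ≅ Z^9, C_1 ≅ Z^27, C_2 ≅ Z^18.

The boundary map ∂_1: C_1 → C_0 sends each edge [p,q] (with p < q) to q − p. For instance
  ∂ad = d − a.
The 9×27 boundary matrix has rank 8 and Smith normal form diag(1,1,1,1,1,1,1,1).

∂_2: C_2 → C_1 acts by ∂[p,q,r] = [q,r] − [p,r] + [p,q]. For instance
  ∂cgh = gh − ch + cg,
  ∂afi = fi − ai + af.
This gives a 27×18 integer matrix of rank 17; reducing to Smith normal form yields diagonal entries (1,1,1,1,1,1,1,1,1,1,1,1,1,1,1,1,1).

Reading off H_k = ker ∂_k / im ∂_{k+1}:

  H_0: rank C_0 − rank ∂_1 = 9 − 8 = 1, and the invariant factors of ∂_1 are all 1, so H_0 ≅ Z.
  H_1: rank ker ∂_1 − rank ∂_2 = (27 − 8) − 17 = 2, and the invariant factors of ∂_2 are all 1, so H_1 ≅ Z^2.
  H_2: rank ker ∂_2 − rank ∂_3 = (18 − 17) − 0 = 1, and there is no ∂_3, so H_2 ≅ Z.

As a check, the Euler characteristic is 9 − 27 + 18 = 0, which agrees with 1 − 2 + 1 = 0.

H_0 = Z,  H_1 = Z^2,  H_2 = Z.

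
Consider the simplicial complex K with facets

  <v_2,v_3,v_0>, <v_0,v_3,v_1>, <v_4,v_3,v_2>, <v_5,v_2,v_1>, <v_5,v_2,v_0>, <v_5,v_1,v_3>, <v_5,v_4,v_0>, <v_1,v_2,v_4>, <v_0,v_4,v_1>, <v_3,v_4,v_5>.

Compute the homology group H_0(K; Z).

Order the vertices as v_0 < v_1 < v_2 < v_3 < v_4 < v_5. Listing each simplex with vertices in this order, K has dimension 2 with simplices:

  0-simplices (6): [v_0], [v_1], [v_2], [v_3], [v_4], [v_5]
  1-simplices (15): (15 of them)
  2-simplices (10): [v_0,v_1,v_3], [v_0,v_1,v_4], [v_0,v_2,v_3], [v_0,v_2,v_5], [v_0,v_4,v_5], [v_1,v_2,v_4], [v_1,v_2,v_5], [v_1,v_3,v_5], [v_2,v_3,v_4], [v_3,v_4,v_5]

Hence C_0 ≅ Z^6, C_1 ≅ Z^15, C_2 ≅ Z^10.

∂_1: C_1 → C_0 maps an edge to its endpoints' difference, ∂[p,q] = q − p. For instance
  ∂[v_3,v_4] = [v_4] − [v_3].
As a 6×15 matrix over Z this has rank 5, with invariant factors (1,1,1,1,1).

The boundary map ∂_2: C_2 → C_1 maps a triangle to the signed sum of its edges. For instance
  ∂[v_0,v_1,v_4] = [v_1,v_4] − [v_0,v_4] + [v_0,v_1],
  ∂[v_0,v_2,v_5] = [v_2,v_5] − [v_0,v_5] + [v_0,v_2].
As a 15×10 matrix over Z this has rank 10, with invariant factors (1,1,1,1,1,1,1,1,1,2).

Reading off H_k = ker ∂_k / im ∂_{k+1}:

  H_0: rank C_0 − rank ∂_1 = 6 − 5 = 1, and the invariant factors of ∂_1 are all 1, so H_0 = Z.

H_0 = Z.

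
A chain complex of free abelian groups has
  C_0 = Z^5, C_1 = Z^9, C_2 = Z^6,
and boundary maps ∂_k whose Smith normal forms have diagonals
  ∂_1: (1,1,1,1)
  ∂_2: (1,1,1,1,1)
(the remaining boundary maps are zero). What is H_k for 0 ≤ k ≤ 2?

H_0 = Z,  H_1 = 0,  H_2 = Z.

H_0: b_0 = 5 − 0 − 4 = 1; torsion from ∂_1 factors > 1: none. So H_0 = Z.
H_1: b_1 = 9 − 4 − 5 = 0; torsion from ∂_2 factors > 1: none. So H_1 = 0.
H_2: b_2 = 6 − 5 − 0 = 1; torsion from ∂_3 factors > 1: none. So H_2 = Z.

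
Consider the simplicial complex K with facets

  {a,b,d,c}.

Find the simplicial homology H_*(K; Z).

H_0 ≅ Z,  H_1 = 0,  H_2 = 0,  H_3 = 0.

Order the vertices as a < b < c < d. Listing each simplex with vertices in this order, K has dimension 3 with simplices:

  0-simplices (4): a, b, c, d
  1-simplices (6): ab, ac, ad, bc, bd, cd
  2-simplices (4): abc, abd, acd, bcd
  3-simplices (1): abcd

giving chain groups C_0 ≅ Z^4, C_1 ≅ Z^6, C_2 ≅ Z^4, C_3 ≅ Z^1.

Boundary ∂_1: C_1 → C_0 maps an edge to its endpoints' difference, ∂[p,q] = q − p. For instance
  ∂cd = d − c.
As a 4×6 matrix over Z this has rank 3, with invariant factors (1,1,1).

The boundary map ∂_2: C_2 → C_1 acts by ∂[p,q,r] = [q,r] − [p,r] + [p,q]. For instance
  ∂abc = bc − ac + ab,
  ∂abd = bd − ad + ab.
This gives a 6×4 integer matrix of rank 3; reducing to Smith normal form yields diagonal entries (1,1,1).

The boundary map ∂_3: C_3 → C_2 sends each 3-simplex σ to the alternating sum Σ_i (−1)^i (σ with its i-th vertex removed). For instance
  ∂abcd = bcd − acd + abd − abc.
The resulting 4×1 matrix has rank 1, and its Smith normal form has invariant factors (1).

Computing H_k = (kernel of ∂_k) / (image of ∂_{k+1}):

  H_0: rank C_0 − rank ∂_1 = 4 − 3 = 1, and the invariant factors of ∂_1 are all 1, so H_0 = Z.
  H_1: rank ker ∂_1 − rank ∂_2 = (6 − 3) − 3 = 0, and the invariant factors of ∂_2 are all 1, so H_1 = 0.
  H_2: rank ker ∂_2 − rank ∂_3 = (4 − 3) − 1 = 0, and the invariant factors of ∂_3 are all 1, so H_2 = 0.
  H_3: rank ker ∂_3 − rank ∂_4 = (1 − 1) − 0 = 0, and there is no ∂_4, so H_3 = 0.

(K is a triangulation of the 3-simplex.)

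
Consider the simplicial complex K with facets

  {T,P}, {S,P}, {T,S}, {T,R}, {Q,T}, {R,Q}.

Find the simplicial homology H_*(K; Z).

H_0 = Z,  H_1 = Z^2.

We work with the vertex ordering P < Q < R < S < T. The simplices of K, each written with vertices in increasing order, are:

  0-simplices (5): P, Q, R, S, T
  1-simplices (6): PS, PT, QR, QT, RT, ST

so the chain groups are C_0 ≅ Z^5, C_1 ≅ Z^6.

∂_1: C_1 → C_0 maps an edge to its endpoints' difference, ∂[p,q] = q − p.
This gives a 5×6 integer matrix of rank 4; reducing to Smith normal form yields diagonal entries (1,1,1,1).

Now H_k = ker ∂_k / im ∂_{k+1}, so:

  H_0: rank C_0 − rank ∂_1 = 5 − 4 = 1, and the invariant factors of ∂_1 are all 1, so H_0 = Z.
  H_1: rank ker ∂_1 − rank ∂_2 = (6 − 4) − 0 = 2, and there is no ∂_2, so H_1 = Z^2.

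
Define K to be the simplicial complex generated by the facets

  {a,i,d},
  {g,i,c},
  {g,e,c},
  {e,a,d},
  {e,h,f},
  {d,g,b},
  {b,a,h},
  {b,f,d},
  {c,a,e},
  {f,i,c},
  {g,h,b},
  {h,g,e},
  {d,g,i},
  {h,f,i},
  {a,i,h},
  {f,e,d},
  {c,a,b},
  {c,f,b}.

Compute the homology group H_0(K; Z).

H_0 ≅ Z.

We work with the vertex ordering a < b < c < d < e < f < g < h < i. The simplices of K, each written with vertices in increasing order, are:

  0-simplices (9): a, b, c, d, e, f, g, h, i
  1-simplices (27): ab, ac, ad, ae, ah, ai, bc, bd, bf, bg, bh, ce, cf, cg, ci, de, df, dg, di, ef, eg, eh, fh, fi, gh, gi, hi
  2-simplices (18): abc, abh, ace, ade, adi, ahi, bcf, bdf, bdg, bgh, ceg, cfi, cgi, def, dgi, efh, egh, fhi

Hence C_0 ≅ Z^9, C_1 ≅ Z^27, C_2 ≅ Z^18.

Boundary ∂_1: C_1 → C_0 maps an edge to its endpoints' difference, ∂[p,q] = q − p. For instance
  ∂bh = h − b.
The 9×27 boundary matrix has rank 8 and Smith normal form diag(1,1,1,1,1,1,1,1).

∂_2: C_2 → C_1 acts by ∂[p,q,r] = [q,r] − [p,r] + [p,q]. For instance
  ∂adi = di − ai + ad,
  ∂abh = bh − ah + ab.
This gives a 27×18 integer matrix of rank 17; reducing to Smith normal form yields diagonal entries (1,1,1,1,1,1,1,1,1,1,1,1,1,1,1,1,1).

From H_k ≅ ker(∂_k) / im(∂_{k+1}) we obtain:

  H_0: rank C_0 − rank ∂_1 = 9 − 8 = 1, and the invariant factors of ∂_1 are all 1, so H_0 = Z.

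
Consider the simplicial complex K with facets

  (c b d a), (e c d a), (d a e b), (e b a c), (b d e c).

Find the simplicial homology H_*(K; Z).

K has 5 vertices, 10 edges, 10 triangles, 5 3-simplices.
rank ∂_0 = 0, rank ∂_1 = 4 ⇒ b_0 = 5 − 0 − 4 = 1; all invariant factors of ∂_1 are 1 so no torsion. So H_0 = Z.
rank ∂_1 = 4, rank ∂_2 = 6 ⇒ b_1 = 10 − 4 − 6 = 0; all invariant factors of ∂_2 are 1 so no torsion. So H_1 = 0.
rank ∂_2 = 6, rank ∂_3 = 4 ⇒ b_2 = 10 − 6 − 4 = 0; all invariant factors of ∂_3 are 1 so no torsion. So H_2 = 0.
rank ∂_3 = 4, rank ∂_4 = 0 ⇒ b_3 = 5 − 4 − 0 = 1. So H_3 = Z.

H_0 = Z,  H_1 = 0,  H_2 = 0,  H_3 = Z.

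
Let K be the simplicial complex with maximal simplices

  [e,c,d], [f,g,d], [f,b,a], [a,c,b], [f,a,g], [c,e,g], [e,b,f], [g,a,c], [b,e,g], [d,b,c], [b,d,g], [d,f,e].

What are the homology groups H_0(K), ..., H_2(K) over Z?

H_0 ≅ Z,  H_1 ≅ Z/2,  H_2 = 0.

Order the vertices as a < b < c < d < e < f < g. Listing each simplex with vertices in this order, K has dimension 2 with simplices:

  0-simplices (7): a, b, c, d, e, f, g
  1-simplices (18): ab, ac, af, ag, bc, bd, be, bf, bg, cd, ce, cg, de, df, dg, ef, eg, fg
  2-simplices (12): abc, abf, acg, afg, bcd, bdg, bef, beg, cde, ceg, def, dfg

so the chain groups are C_0 ≅ Z^7, C_1 ≅ Z^18, C_2 ≅ Z^12.

The boundary map ∂_1: C_1 → C_0 maps an edge to its endpoints' difference, ∂[p,q] = q − p.
As a 7×18 matrix over Z this has rank 6, with invariant factors (1,1,1,1,1,1).

The boundary map ∂_2: C_2 → C_1 sends each 2-simplex [p,q,r] to [q,r] − [p,r] + [p,q]. For instance
  ∂beg = eg − bg + be,
  ∂afg = fg − ag + af.
The 18×12 boundary matrix has rank 12 and Smith normal form diag(1,1,1,1,1,1,1,1,1,1,1,2).

Computing H_k = (kernel of ∂_k) / (image of ∂_{k+1}):

  H_0: rank C_0 − rank ∂_1 = 7 − 6 = 1, and the invariant factors of ∂_1 are all 1, so H_0 ≅ Z.
  H_1: rank ker ∂_1 − rank ∂_2 = (18 − 6) − 12 = 0, and ∂_2 has invariant factor 2 > 1, so H_1 ≅ Z/2.
  H_2: rank ker ∂_2 − rank ∂_3 = (12 − 12) − 0 = 0, and there is no ∂_3, so H_2 ≅ 0.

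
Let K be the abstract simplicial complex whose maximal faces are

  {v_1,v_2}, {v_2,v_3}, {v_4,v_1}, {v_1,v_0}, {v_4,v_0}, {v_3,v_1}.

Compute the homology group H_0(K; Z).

H_0 = Z.

We work with the vertex ordering v_0 < v_1 < v_2 < v_3 < v_4. The simplices of K, each written with vertices in increasing order, are:

  0-simplices (5): [v_0], [v_1], [v_2], [v_3], [v_4]
  1-simplices (6): [v_0,v_1], [v_0,v_4], [v_1,v_2], [v_1,v_3], [v_1,v_4], [v_2,v_3]

so the chain groups are C_0 ≅ Z^5, C_1 ≅ Z^6.

The boundary map ∂_1: C_1 → C_0 sends each edge [p,q] (with p < q) to q − p. For instance
  ∂[v_0,v_4] = [v_4] − [v_0].
This gives a 5×6 integer matrix of rank 4; reducing to Smith normal form yields diagonal entries (1,1,1,1).

From H_k ≅ ker(∂_k) / im(∂_{k+1}) we obtain:

  H_0: rank C_0 − rank ∂_1 = 5 − 4 = 1, and the invariant factors of ∂_1 are all 1, so H_0 ≅ Z.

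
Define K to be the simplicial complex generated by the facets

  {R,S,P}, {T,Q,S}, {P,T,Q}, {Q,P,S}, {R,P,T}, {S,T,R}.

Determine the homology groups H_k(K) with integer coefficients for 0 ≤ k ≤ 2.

Fix the vertex order P < Q < R < S < T and write every simplex with vertices in increasing order. Then dim K = 2 and the simplices of K are:

  0-simplices (5): P, Q, R, S, T
  1-simplices (9): PQ, PR, PS, PT, QS, QT, RS, RT, ST
  2-simplices (6): PQS, PQT, PRS, PRT, QST, RST

Hence C_0 ≅ Z^5, C_1 ≅ Z^9, C_2 ≅ Z^6.

Boundary ∂_1: C_1 → C_0 sends each edge [p,q] (with p < q) to q − p.
The resulting 5×9 matrix has rank 4, and its Smith normal form has invariant factors (1,1,1,1).

∂_2: C_2 → C_1 acts by ∂[p,q,r] = [q,r] − [p,r] + [p,q]. For instance
  ∂PQT = QT − PT + PQ,
  ∂QST = ST − QT + QS.
This gives a 9×6 integer matrix of rank 5; reducing to Smith normal form yields diagonal entries (1,1,1,1,1).

Computing H_k = (kernel of ∂_k) / (image of ∂_{k+1}):

  H_0: rank C_0 − rank ∂_1 = 5 − 4 = 1, and the invariant factors of ∂_1 are all 1, so H_0 = Z.
  H_1: rank ker ∂_1 − rank ∂_2 = (9 − 4) − 5 = 0, and the invariant factors of ∂_2 are all 1, so H_1 = 0.
  H_2: rank ker ∂_2 − rank ∂_3 = (6 − 5) − 0 = 1, and there is no ∂_3, so H_2 = Z.

As a check, the Euler characteristic is 5 − 9 + 6 = 2, which agrees with 1 − 0 + 1 = 2.
(K is a triangulation of the 2-sphere S^2.)

H_0 = Z,  H_1 = 0,  H_2 = Z.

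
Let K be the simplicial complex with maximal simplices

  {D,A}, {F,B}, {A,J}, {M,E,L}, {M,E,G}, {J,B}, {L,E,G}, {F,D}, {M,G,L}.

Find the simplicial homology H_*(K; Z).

H_0 ≅ Z^2,  H_1 ≅ Z,  H_2 ≅ Z.

Order the vertices as A < B < D < E < F < G < J < L < M. Listing each simplex with vertices in this order, K has dimension 2 with simplices:

  0-simplices (9): A, B, D, E, F, G, J, L, M
  1-simplices (11): AD, AJ, BF, BJ, DF, EG, EL, EM, GL, GM, LM
  2-simplices (4): EGL, EGM, ELM, GLM

Hence C_0 ≅ Z^9, C_1 ≅ Z^11, C_2 ≅ Z^4.

Boundary ∂_1: C_1 → C_0 is given by ∂[p,q] = [q] − [p].
This gives a 9×11 integer matrix of rank 7; reducing to Smith normal form yields diagonal entries (1,1,1,1,1,1,1).

∂_2: C_2 → C_1 acts by ∂[p,q,r] = [q,r] − [p,r] + [p,q]. For instance
  ∂ELM = LM − EM + EL,
  ∂EGL = GL − EL + EG.
The resulting 11×4 matrix has rank 3, and its Smith normal form has invariant factors (1,1,1).

Reading off H_k = ker ∂_k / im ∂_{k+1}:

  H_0: rank C_0 − rank ∂_1 = 9 − 7 = 2, and the invariant factors of ∂_1 are all 1, so H_0 = Z^2.
  H_1: rank ker ∂_1 − rank ∂_2 = (11 − 7) − 3 = 1, and the invariant factors of ∂_2 are all 1, so H_1 = Z.
  H_2: rank ker ∂_2 − rank ∂_3 = (4 − 3) − 0 = 1, and there is no ∂_3, so H_2 = Z.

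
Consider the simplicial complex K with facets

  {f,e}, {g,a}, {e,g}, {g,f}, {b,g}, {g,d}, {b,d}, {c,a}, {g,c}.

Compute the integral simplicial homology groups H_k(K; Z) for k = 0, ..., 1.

Fix the vertex order a < b < c < d < e < f < g and write every simplex with vertices in increasing order. Then dim K = 1 and the simplices of K are:

  0-simplices (7): a, b, c, d, e, f, g
  1-simplices (9): ac, ag, bd, bg, cg, dg, ef, eg, fg

Hence C_0 ≅ Z^7, C_1 ≅ Z^9.

Boundary ∂_1: C_1 → C_0 sends each edge [p,q] (with p < q) to q − p.
As a 7×9 matrix over Z this has rank 6, with invariant factors (1,1,1,1,1,1).

Now H_k = ker ∂_k / im ∂_{k+1}, so:

  H_0: rank C_0 − rank ∂_1 = 7 − 6 = 1, and the invariant factors of ∂_1 are all 1, so H_0 ≅ Z.
  H_1: rank ker ∂_1 − rank ∂_2 = (9 − 6) − 0 = 3, and there is no ∂_2, so H_1 ≅ Z^3.

H_0 = Z,  H_1 = Z^3.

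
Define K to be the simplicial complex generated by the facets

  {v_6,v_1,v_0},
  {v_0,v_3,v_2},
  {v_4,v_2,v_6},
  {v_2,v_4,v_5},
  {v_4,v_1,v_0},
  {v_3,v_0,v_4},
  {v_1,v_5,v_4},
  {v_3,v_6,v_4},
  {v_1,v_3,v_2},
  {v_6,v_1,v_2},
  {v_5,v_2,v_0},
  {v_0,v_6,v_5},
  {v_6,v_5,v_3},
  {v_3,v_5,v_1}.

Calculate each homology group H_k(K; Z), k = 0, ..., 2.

H_0 = Z,  H_1 = Z^2,  H_2 = Z.

K has 7 vertices, 21 edges, 14 triangles.
rank ∂_0 = 0, rank ∂_1 = 6 ⇒ b_0 = 7 − 0 − 6 = 1; all invariant factors of ∂_1 are 1 so no torsion. So H_0 = Z.
rank ∂_1 = 6, rank ∂_2 = 13 ⇒ b_1 = 21 − 6 − 13 = 2; all invariant factors of ∂_2 are 1 so no torsion. So H_1 = Z^2.
rank ∂_2 = 13, rank ∂_3 = 0 ⇒ b_2 = 14 − 13 − 0 = 1. So H_2 = Z.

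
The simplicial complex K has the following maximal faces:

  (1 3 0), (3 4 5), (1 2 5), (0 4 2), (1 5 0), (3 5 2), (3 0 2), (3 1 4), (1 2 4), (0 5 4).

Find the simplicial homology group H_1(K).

Take the total order 0 < 1 < 2 < 3 < 4 < 5 on the vertex set. Then K (dimension 2) consists of the simplices:

  0-simplices (6): [0], [1], [2], [3], [4], [5]
  1-simplices (15): [0,1], [0,2], [0,3], [0,4], [0,5], [1,2], [1,3], [1,4], [1,5], [2,3], [2,4], [2,5], [3,4], [3,5], [4,5]
  2-simplices (10): [0,1,3], [0,1,5], [0,2,3], [0,2,4], [0,4,5], [1,2,4], [1,2,5], [1,3,4], [2,3,5], [3,4,5]

so the chain groups are C_0 ≅ Z^6, C_1 ≅ Z^15, C_2 ≅ Z^10.

Boundary ∂_1: C_1 → C_0 is given by ∂[p,q] = [q] − [p].
This gives a 6×15 integer matrix of rank 5; reducing to Smith normal form yields diagonal entries (1,1,1,1,1).

∂_2: C_2 → C_1 maps a triangle to the signed sum of its edges. For instance
  ∂[1,3,4] = [3,4] − [1,4] + [1,3],
  ∂[0,2,3] = [2,3] − [0,3] + [0,2].
As a 15×10 matrix over Z this has rank 10, with invariant factors (1,1,1,1,1,1,1,1,1,2).

From H_k ≅ ker(∂_k) / im(∂_{k+1}) we obtain:

  H_1: rank ker ∂_1 − rank ∂_2 = (15 − 5) − 10 = 0, and ∂_2 has invariant factor 2 > 1, so H_1 ≅ Z_2.

H_1 ≅ Z_2.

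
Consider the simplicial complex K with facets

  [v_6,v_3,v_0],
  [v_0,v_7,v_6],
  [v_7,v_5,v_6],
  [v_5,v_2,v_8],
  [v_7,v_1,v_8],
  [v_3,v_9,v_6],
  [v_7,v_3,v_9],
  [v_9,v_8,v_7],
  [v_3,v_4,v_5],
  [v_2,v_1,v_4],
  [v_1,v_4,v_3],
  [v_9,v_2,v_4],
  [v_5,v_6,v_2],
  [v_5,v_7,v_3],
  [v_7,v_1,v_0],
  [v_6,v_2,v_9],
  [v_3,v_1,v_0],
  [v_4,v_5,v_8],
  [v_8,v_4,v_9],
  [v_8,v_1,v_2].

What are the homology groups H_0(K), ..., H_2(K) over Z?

Take the total order v_0 < v_1 < v_2 < v_3 < v_4 < v_5 < v_6 < v_7 < v_8 < v_9 on the vertex set. Then K (dimension 2) consists of the simplices:

  0-simplices (10): [v_0], [v_1], [v_2], [v_3], [v_4], [v_5], [v_6], [v_7], [v_8], [v_9]
  1-simplices (30): (30 of them)
  2-simplices (20): (20 of them)

giving chain groups C_0 ≅ Z^10, C_1 ≅ Z^30, C_2 ≅ Z^20.

∂_1: C_1 → C_0 maps an edge to its endpoints' difference, ∂[p,q] = q − p.
As a 10×30 matrix over Z this has rank 9, with invariant factors (1,1,1,1,1,1,1,1,1).

Boundary ∂_2: C_2 → C_1 sends each 2-simplex [p,q,r] to [q,r] − [p,r] + [p,q]. For instance
  ∂[v_5,v_6,v_7] = [v_6,v_7] − [v_5,v_7] + [v_5,v_6],
  ∂[v_1,v_7,v_8] = [v_7,v_8] − [v_1,v_8] + [v_1,v_7].
The 30×20 boundary matrix has rank 20 and Smith normal form diag(1,1,1,1,1,1,1,1,1,1,1,1,1,1,1,1,1,1,1,2).

From H_k ≅ ker(∂_k) / im(∂_{k+1}) we obtain:

  H_0: rank C_0 − rank ∂_1 = 10 − 9 = 1, and the invariant factors of ∂_1 are all 1, so H_0 ≅ Z.
  H_1: rank ker ∂_1 − rank ∂_2 = (30 − 9) − 20 = 1, and ∂_2 has invariant factor 2 > 1, so H_1 ≅ Z ⊕ Z/2Z.
  H_2: rank ker ∂_2 − rank ∂_3 = (20 − 20) − 0 = 0, and there is no ∂_3, so H_2 ≅ 0.

As a check, the Euler characteristic is 10 − 30 + 20 = 0, which agrees with 1 − 1 + 0 = 0.

H_0 = Z,  H_1 = Z ⊕ Z/2Z,  H_2 = 0.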